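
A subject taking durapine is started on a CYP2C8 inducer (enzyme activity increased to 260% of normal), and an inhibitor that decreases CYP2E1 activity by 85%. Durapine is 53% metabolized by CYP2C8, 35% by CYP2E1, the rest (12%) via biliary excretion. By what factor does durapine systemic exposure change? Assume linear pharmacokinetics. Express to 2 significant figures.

0.64

The CYP2C8 pathway (53% of clearance) is boosted to 2.6× activity: 0.53 × 2.6 = 1.378.
The CYP2E1 pathway (35% of clearance) is reduced to 0.15× activity: 0.35 × 0.15 = 0.0525.
The remaining 12% of clearance is unaffected.
New clearance relative to baseline: 1.378 + 0.0525 + 0.12 = 1.5505.
Net systemic exposure ratio = 1 / 1.5505 = 0.64.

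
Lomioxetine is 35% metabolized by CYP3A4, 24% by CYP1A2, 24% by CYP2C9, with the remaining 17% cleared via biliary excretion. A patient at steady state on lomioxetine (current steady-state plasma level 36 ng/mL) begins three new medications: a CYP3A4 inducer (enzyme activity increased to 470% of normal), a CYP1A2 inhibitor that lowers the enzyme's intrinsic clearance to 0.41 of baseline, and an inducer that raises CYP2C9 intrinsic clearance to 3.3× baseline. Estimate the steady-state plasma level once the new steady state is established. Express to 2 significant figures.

The CYP3A4 pathway (35% of clearance) is boosted to 4.7× activity: 0.35 × 4.7 = 1.645.
The CYP1A2 pathway (24% of clearance) falls to 0.41× activity: 0.24 × 0.41 = 0.0984.
The CYP2C9 pathway (24% of clearance) increases to 3.3× activity: 0.24 × 3.3 = 0.792.
Non-CYP routes (17%) are unchanged.
Relative clearance = 1.645 + 0.0984 + 0.792 + 0.17 = 2.7054.
New steady-state plasma level = 36 / 2.7054 = 13 ng/mL (concentration scales inversely with clearance).

13 ng/mL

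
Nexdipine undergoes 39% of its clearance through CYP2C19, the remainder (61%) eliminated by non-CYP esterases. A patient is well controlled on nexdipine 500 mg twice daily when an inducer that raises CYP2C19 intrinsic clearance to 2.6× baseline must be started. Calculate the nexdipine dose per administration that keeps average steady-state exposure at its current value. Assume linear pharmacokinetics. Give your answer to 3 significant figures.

CYP2C19: 0.39 × 2.6 = 1.014
Other: 0.61 (unchanged)
CL_new/CL_old = 1.014 + 0.61 = 1.624.
Exposure is unchanged when dose changes in proportion to clearance. New dose = 500 mg × 1.624 = 812 mg.

812 mg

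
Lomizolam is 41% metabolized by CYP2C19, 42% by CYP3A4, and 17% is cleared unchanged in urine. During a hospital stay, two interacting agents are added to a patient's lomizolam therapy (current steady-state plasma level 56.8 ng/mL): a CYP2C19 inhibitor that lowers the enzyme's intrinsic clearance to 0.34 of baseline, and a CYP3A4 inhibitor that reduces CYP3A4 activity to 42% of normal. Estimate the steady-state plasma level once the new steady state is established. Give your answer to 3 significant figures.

117 ng/mL

CYP2C19: 0.41 × 0.34 = 0.1394
CYP3A4: 0.42 × 0.42 = 0.1764
Other: 0.17 (unchanged)
Relative clearance = 0.1394 + 0.1764 + 0.17 = 0.4858.
Dividing the baseline by the relative clearance: 56.8 / 0.4858 = 117 ng/mL.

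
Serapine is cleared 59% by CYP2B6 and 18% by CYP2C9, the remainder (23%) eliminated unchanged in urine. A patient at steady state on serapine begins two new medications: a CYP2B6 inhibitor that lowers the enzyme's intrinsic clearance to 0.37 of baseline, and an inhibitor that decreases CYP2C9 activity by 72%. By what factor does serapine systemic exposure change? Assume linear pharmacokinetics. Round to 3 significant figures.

The CYP2B6 pathway (59% of clearance) is reduced to 0.37× activity: 0.59 × 0.37 = 0.2183.
The CYP2C9 pathway (18% of clearance) is reduced to 0.28× activity: 0.18 × 0.28 = 0.0504.
Non-CYP routes (23%) are unchanged.
Relative clearance = 0.2183 + 0.0504 + 0.23 = 0.4987.
Net systemic exposure ratio = 1 / 0.4987 = 2.01.

2.01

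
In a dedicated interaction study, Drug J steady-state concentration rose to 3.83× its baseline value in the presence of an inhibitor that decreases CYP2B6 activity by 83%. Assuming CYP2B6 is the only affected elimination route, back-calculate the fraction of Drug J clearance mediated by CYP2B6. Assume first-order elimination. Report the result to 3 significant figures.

Let fm be the CYP2B6 fraction. New clearance relative to baseline = fm × 0.17 + (1 − fm).
Steady-state concentration ratio = 1 / (new CL fraction), so new CL fraction = 1 / 3.83 = 0.2611.
fm × 0.17 + 1 − fm = 0.2611  ⇒  fm × (0.17 − 1) = −0.7389  ⇒  fm = 0.890.

0.890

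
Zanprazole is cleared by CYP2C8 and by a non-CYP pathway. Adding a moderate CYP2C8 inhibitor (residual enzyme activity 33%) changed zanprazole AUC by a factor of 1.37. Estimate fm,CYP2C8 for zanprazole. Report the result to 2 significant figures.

0.40

Let x = fm,CYP2C8. Because AUC ∝ 1/CL, relative clearance fell to 1/1.37 = 0.7299.
Setting x·0.33 + (1 − x) = 0.7299 and solving: x = (0.7299 − 1)/(0.33 − 1) = 0.40.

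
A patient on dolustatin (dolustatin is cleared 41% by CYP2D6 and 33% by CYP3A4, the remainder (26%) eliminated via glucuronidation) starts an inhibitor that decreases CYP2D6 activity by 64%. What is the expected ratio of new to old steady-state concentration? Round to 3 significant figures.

1.36

CYP2D6: 0.41 × 0.36 = 0.1476
CYP3A4: 0.33 (unchanged)
Other: 0.26 (unchanged)
CL_new/CL_old = 0.1476 + 0.33 + 0.26 = 0.7376.
Since steady-state concentration ∝ 1/CL, the ratio is 1 / 0.7376 = 1.36.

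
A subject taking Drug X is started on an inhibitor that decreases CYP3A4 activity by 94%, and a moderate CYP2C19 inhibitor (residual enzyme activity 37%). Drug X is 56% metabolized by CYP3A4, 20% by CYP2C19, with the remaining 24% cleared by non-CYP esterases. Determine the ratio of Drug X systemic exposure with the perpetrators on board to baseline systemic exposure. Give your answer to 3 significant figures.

The CYP3A4 pathway (56% of clearance) drops to 0.06× activity: 0.56 × 0.06 = 0.0336.
The CYP2C19 pathway (20% of clearance) drops to 0.37× activity: 0.2 × 0.37 = 0.074.
Non-CYP routes (24%) are unchanged.
Relative clearance = 0.0336 + 0.074 + 0.24 = 0.3476.
Systemic exposure ∝ 1/CL: fold-change = 1 / 0.3476 = 2.88.

2.88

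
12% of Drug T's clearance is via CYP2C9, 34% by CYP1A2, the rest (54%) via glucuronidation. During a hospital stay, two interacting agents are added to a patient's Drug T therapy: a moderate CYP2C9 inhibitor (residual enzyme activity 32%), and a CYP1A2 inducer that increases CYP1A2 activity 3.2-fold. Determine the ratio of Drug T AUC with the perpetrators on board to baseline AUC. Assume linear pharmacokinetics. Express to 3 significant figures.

The CYP2C9 pathway (12% of clearance) drops to 0.32× activity: 0.12 × 0.32 = 0.0384.
The CYP1A2 pathway (34% of clearance) is boosted to 3.2× activity: 0.34 × 3.2 = 1.088.
The remaining 54% of clearance is unaffected.
Relative clearance = 0.0384 + 1.088 + 0.54 = 1.6664.
Because AUC varies inversely with clearance, the combined effect is 1 / 1.6664 = 0.600.

0.600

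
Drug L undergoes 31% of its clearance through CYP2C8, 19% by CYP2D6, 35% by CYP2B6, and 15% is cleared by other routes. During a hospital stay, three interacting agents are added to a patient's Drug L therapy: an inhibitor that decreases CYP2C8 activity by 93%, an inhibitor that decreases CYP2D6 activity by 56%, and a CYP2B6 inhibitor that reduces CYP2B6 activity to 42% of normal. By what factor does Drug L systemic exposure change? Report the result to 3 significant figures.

The CYP2C8 pathway (31% of clearance) is reduced to 0.07× activity: 0.31 × 0.07 = 0.0217.
The CYP2D6 pathway (19% of clearance) drops to 0.44× activity: 0.19 × 0.44 = 0.0836.
The CYP2B6 pathway (35% of clearance) is reduced to 0.42× activity: 0.35 × 0.42 = 0.147.
The remaining 15% of clearance is unaffected.
CL_new/CL_old = 0.0217 + 0.0836 + 0.147 + 0.15 = 0.4023.
Net systemic exposure ratio = 1 / 0.4023 = 2.49.

2.49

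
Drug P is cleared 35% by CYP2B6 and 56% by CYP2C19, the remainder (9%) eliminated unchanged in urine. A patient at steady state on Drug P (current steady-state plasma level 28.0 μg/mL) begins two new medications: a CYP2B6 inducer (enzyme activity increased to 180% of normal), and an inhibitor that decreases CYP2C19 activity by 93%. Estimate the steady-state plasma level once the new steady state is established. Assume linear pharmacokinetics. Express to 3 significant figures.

The CYP2B6 pathway (35% of clearance) is boosted to 1.8× activity: 0.35 × 1.8 = 0.63.
The CYP2C19 pathway (56% of clearance) is reduced to 0.07× activity: 0.56 × 0.07 = 0.0392.
Non-CYP routes (9%) are unchanged.
New clearance relative to baseline: 0.63 + 0.0392 + 0.09 = 0.7592.
Dividing the baseline by the relative clearance: 28.0 / 0.7592 = 36.9 μg/mL.

36.9 μg/mL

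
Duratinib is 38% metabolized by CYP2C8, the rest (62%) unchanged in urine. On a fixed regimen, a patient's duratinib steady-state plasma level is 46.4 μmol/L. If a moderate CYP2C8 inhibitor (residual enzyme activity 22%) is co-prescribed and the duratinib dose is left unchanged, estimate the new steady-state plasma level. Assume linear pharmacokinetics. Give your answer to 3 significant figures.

The CYP2C8 pathway (38% of clearance) falls to 0.22× activity: 0.38 × 0.22 = 0.0836.
Non-CYP routes (62%) are unchanged.
CL_new/CL_old = 0.0836 + 0.62 = 0.7036.
New steady-state plasma level = baseline ÷ relative clearance = 46.4 / 0.7036 = 65.9 μmol/L.

65.9 μmol/L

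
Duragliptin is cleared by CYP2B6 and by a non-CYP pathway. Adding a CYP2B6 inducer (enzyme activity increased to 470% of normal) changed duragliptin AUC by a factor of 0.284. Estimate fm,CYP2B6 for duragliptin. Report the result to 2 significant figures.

CL'/CL = 1 / 0.284 = 3.521
4.7·fm + (1 − fm) = 3.521
fm = (3.521 − 1) / (4.7 − 1) = 0.68

0.68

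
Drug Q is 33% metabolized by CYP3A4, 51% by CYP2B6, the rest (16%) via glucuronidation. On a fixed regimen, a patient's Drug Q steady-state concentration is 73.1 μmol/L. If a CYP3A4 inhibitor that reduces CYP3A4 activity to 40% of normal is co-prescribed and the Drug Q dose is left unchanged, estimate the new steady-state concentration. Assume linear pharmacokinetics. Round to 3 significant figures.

91.1 μmol/L

CYP3A4: 0.33 × 0.4 = 0.132
CYP2B6: 0.51 (unchanged)
Other: 0.16 (unchanged)
Relative clearance = 0.132 + 0.51 + 0.16 = 0.802.
Steady-state concentration ∝ 1/CL, so new value = 73.1 / 0.802 = 91.1 μmol/L.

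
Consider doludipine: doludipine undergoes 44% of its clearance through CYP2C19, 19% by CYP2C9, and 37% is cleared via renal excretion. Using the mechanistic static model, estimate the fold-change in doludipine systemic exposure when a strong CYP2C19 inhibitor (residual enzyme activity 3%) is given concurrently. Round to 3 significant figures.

1.74

The CYP2C19 pathway (44% of clearance) drops to 0.03× activity: 0.44 × 0.03 = 0.0132.
CYP2C9 (19%) and the residual 37% are unaffected.
CL_new/CL_old = 0.0132 + 0.19 + 0.37 = 0.5732.
Since systemic exposure ∝ 1/CL, the ratio is 1 / 0.5732 = 1.74.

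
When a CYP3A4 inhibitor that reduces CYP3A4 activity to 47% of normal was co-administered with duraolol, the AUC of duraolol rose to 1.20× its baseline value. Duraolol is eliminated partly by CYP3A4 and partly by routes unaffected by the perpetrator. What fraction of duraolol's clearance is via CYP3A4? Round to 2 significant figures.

Let x = fm,CYP3A4. Because AUC ∝ 1/CL, relative clearance fell to 1/1.20 = 0.8333.
Setting x·0.47 + (1 − x) = 0.8333 and solving: x = (0.8333 − 1)/(0.47 − 1) = 0.31.

0.31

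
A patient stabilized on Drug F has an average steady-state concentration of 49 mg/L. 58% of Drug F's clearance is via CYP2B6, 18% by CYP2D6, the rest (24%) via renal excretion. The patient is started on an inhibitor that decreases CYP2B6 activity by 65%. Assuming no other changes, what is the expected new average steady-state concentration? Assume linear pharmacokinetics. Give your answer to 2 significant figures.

The CYP2B6 pathway (58% of clearance) drops to 0.35× activity: 0.58 × 0.35 = 0.203.
CYP2D6 (18%) and the residual 24% are unaffected.
CL_new/CL_old = 0.203 + 0.18 + 0.24 = 0.623.
With dosing unchanged, average steady-state concentration scales as 1/CL: 49 / 0.623 = 79 mg/L.

79 mg/L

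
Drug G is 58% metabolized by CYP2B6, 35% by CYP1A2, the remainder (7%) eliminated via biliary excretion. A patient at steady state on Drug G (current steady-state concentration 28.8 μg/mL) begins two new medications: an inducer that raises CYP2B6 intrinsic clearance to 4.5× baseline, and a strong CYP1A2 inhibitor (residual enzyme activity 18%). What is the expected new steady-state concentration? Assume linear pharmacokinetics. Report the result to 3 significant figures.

10.5 μg/mL

CYP2B6: 0.58 × 4.5 = 2.61
CYP1A2: 0.35 × 0.18 = 0.063
Other: 0.07 (unchanged)
Relative clearance = 2.61 + 0.063 + 0.07 = 2.743.
Steady-state concentration ∝ 1/CL: new value = 28.8 / 2.743 = 10.5 μg/mL.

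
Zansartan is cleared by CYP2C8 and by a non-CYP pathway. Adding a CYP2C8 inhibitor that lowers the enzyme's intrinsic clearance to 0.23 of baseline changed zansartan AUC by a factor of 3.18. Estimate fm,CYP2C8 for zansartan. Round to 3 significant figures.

Call the CYP2C8 fraction fm. After the interaction, CL_new/CL_old = fm × 0.23 + (1 − fm).
AUC ratio = 1 / (new CL fraction), so new CL fraction = 1 / 3.18 = 0.3145.
fm × 0.23 + 1 − fm = 0.3145  ⇒  fm × (0.23 − 1) = −0.6855  ⇒  fm = 0.890.

0.890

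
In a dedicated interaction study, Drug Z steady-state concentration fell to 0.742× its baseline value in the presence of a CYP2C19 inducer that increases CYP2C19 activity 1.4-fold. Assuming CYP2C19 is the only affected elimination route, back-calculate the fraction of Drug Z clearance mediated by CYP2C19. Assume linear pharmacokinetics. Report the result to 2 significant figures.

CL'/CL = 1 / 0.742 = 1.348
1.4·fm + (1 − fm) = 1.348
fm = (1.348 − 1) / (1.4 − 1) = 0.87

0.87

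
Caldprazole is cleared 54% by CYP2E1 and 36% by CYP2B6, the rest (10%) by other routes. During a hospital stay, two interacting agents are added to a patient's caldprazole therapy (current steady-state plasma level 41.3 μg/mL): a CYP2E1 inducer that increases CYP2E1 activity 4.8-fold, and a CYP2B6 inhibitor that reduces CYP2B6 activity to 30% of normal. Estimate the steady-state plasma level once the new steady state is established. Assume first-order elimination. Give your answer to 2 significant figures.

The CYP2E1 pathway (54% of clearance) increases to 4.8× activity: 0.54 × 4.8 = 2.592.
The CYP2B6 pathway (36% of clearance) drops to 0.3× activity: 0.36 × 0.3 = 0.108.
The remaining 10% of clearance is unaffected.
New clearance relative to baseline: 2.592 + 0.108 + 0.1 = 2.8.
New steady-state plasma level = 41.3 / 2.8 = 15 μg/mL (concentration scales inversely with clearance).

15 μg/mL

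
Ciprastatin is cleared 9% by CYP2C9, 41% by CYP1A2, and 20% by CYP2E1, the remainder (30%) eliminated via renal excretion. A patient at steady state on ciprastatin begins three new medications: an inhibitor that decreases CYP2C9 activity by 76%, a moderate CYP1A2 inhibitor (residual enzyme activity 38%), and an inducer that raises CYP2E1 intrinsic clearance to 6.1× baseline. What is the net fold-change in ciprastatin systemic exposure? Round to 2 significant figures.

0.59

CYP2C9: 0.09 × 0.24 = 0.0216
CYP1A2: 0.41 × 0.38 = 0.1558
CYP2E1: 0.2 × 6.1 = 1.22
Other: 0.3 (unchanged)
New clearance relative to baseline: 0.0216 + 0.1558 + 1.22 + 0.3 = 1.6974.
Net systemic exposure ratio = 1 / 1.6974 = 0.59.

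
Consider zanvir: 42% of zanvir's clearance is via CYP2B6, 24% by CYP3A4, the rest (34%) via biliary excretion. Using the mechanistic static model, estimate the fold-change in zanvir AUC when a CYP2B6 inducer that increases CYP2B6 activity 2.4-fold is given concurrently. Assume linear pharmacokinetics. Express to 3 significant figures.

0.630

CYP2B6: 0.42 × 2.4 = 1.008
CYP3A4: 0.24 (unchanged)
Other: 0.34 (unchanged)
Relative clearance = 1.008 + 0.24 + 0.34 = 1.588.
AUC ratio = CL_old/CL_new = 1 / 1.588 = 0.630.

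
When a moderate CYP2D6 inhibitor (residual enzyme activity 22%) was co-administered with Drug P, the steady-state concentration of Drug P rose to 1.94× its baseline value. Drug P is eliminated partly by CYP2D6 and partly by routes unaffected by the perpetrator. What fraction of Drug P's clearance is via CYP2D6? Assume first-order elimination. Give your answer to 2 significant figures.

0.62

Let fm be the CYP2D6 fraction. New clearance relative to baseline = fm × 0.22 + (1 − fm).
Steady-state concentration ratio = 1 / (new CL fraction), so new CL fraction = 1 / 1.94 = 0.5155.
fm × 0.22 + 1 − fm = 0.5155  ⇒  fm × (0.22 − 1) = −0.4845  ⇒  fm = 0.62.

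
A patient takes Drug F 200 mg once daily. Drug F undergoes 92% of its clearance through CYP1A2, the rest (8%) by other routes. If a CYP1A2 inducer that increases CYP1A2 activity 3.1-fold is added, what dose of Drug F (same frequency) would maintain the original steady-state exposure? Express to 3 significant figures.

586 mg

The CYP1A2 pathway (92% of clearance) is boosted to 3.1× activity: 0.92 × 3.1 = 2.852.
The remaining 8% of clearance is unaffected.
Relative clearance = 2.852 + 0.08 = 2.932.
Exposure is unchanged when dose changes in proportion to clearance. New dose = 200 mg × 2.932 = 586 mg.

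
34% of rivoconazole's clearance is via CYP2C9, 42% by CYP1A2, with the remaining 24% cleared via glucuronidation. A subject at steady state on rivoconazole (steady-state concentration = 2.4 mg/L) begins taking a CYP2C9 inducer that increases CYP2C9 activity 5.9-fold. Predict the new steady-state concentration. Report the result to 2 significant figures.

0.90 mg/L

The CYP2C9 pathway (34% of clearance) increases to 5.9× activity: 0.34 × 5.9 = 2.006.
CYP1A2 (42%) and the residual 24% are unaffected.
CL_new/CL_old = 2.006 + 0.42 + 0.24 = 2.666.
With dosing unchanged, steady-state concentration scales as 1/CL: 2.4 / 2.666 = 0.90 mg/L.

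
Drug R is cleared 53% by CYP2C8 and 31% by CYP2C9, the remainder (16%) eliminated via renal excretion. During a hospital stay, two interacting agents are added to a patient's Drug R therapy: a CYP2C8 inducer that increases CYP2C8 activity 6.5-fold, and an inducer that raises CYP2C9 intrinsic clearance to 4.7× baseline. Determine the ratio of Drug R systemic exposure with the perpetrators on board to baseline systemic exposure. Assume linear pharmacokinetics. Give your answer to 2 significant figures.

The CYP2C8 pathway (53% of clearance) increases to 6.5× activity: 0.53 × 6.5 = 3.445.
The CYP2C9 pathway (31% of clearance) is boosted to 4.7× activity: 0.31 × 4.7 = 1.457.
Non-CYP routes (16%) are unchanged.
Relative clearance = 3.445 + 1.457 + 0.16 = 5.062.
Net systemic exposure ratio = 1 / 5.062 = 0.20.

0.20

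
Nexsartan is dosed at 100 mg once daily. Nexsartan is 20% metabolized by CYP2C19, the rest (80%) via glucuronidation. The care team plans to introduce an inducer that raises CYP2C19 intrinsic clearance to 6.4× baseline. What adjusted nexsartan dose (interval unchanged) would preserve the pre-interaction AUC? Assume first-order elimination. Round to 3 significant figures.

The CYP2C19 pathway (20% of clearance) is boosted to 6.4× activity: 0.2 × 6.4 = 1.28.
The remaining 80% of clearance is unaffected.
New clearance relative to baseline: 1.28 + 0.8 = 2.08.
Exposure is unchanged when dose changes in proportion to clearance. New dose = 100 mg × 2.08 = 208 mg.

208 mg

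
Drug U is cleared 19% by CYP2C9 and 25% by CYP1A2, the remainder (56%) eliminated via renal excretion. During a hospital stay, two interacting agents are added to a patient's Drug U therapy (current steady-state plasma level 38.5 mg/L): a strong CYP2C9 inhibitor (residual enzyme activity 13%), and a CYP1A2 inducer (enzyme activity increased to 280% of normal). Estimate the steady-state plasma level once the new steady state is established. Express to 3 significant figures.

The CYP2C9 pathway (19% of clearance) drops to 0.13× activity: 0.19 × 0.13 = 0.0247.
The CYP1A2 pathway (25% of clearance) increases to 2.8× activity: 0.25 × 2.8 = 0.7.
The remaining 56% of clearance is unaffected.
CL_new/CL_old = 0.0247 + 0.7 + 0.56 = 1.2847.
Dividing the baseline by the relative clearance: 38.5 / 1.2847 = 30.0 mg/L.

30.0 mg/L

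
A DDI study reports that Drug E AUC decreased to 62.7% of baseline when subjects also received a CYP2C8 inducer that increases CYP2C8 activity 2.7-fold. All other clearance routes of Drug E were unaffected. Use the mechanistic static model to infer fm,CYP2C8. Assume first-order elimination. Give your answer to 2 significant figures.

0.35

Write x for the fraction cleared via CYP2C8. The observed AUC change means clearance rose to 1/0.627 = 1.595 of baseline.
Only the CYP2C8 route changed, so 1.595 = x·2.7 + (1 − x), giving x = 0.35.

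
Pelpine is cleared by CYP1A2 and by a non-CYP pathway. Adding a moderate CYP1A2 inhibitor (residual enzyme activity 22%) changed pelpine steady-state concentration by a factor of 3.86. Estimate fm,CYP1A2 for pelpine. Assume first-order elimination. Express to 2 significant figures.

Let fm be the CYP1A2 fraction. New clearance relative to baseline = fm × 0.22 + (1 − fm).
Steady-state concentration ratio = 1 / (new CL fraction), so new CL fraction = 1 / 3.86 = 0.2591.
fm × 0.22 + 1 − fm = 0.2591  ⇒  fm × (0.22 − 1) = −0.7409  ⇒  fm = 0.95.

0.95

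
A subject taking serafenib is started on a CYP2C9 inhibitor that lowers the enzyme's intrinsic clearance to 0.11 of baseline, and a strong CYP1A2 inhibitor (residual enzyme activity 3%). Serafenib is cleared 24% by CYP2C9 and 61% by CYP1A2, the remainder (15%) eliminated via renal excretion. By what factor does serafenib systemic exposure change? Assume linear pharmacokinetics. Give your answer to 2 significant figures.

5.1

CYP2C9: 0.24 × 0.11 = 0.0264
CYP1A2: 0.61 × 0.03 = 0.0183
Other: 0.15 (unchanged)
CL_new/CL_old = 0.0264 + 0.0183 + 0.15 = 0.1947.
Systemic exposure ∝ 1/CL: fold-change = 1 / 0.1947 = 5.1.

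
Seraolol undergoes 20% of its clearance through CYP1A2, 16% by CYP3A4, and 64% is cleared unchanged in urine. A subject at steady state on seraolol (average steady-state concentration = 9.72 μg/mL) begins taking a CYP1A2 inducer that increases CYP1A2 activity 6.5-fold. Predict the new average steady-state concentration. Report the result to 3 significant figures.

CYP1A2: 0.2 × 6.5 = 1.3
CYP3A4: 0.16 (unchanged)
Other: 0.64 (unchanged)
Relative clearance = 1.3 + 0.16 + 0.64 = 2.1.
Average steady-state concentration ∝ 1/CL, so new value = 9.72 / 2.1 = 4.63 μg/mL.

4.63 μg/mL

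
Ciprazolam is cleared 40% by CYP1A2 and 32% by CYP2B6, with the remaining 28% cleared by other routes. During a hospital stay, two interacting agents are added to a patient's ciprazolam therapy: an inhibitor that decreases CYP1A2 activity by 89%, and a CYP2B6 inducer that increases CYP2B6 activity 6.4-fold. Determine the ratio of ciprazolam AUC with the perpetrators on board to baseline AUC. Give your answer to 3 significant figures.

0.422

The CYP1A2 pathway (40% of clearance) is reduced to 0.11× activity: 0.4 × 0.11 = 0.044.
The CYP2B6 pathway (32% of clearance) is boosted to 6.4× activity: 0.32 × 6.4 = 2.048.
Non-CYP routes (28%) are unchanged.
CL_new/CL_old = 0.044 + 2.048 + 0.28 = 2.372.
AUC ∝ 1/CL: fold-change = 1 / 2.372 = 0.422.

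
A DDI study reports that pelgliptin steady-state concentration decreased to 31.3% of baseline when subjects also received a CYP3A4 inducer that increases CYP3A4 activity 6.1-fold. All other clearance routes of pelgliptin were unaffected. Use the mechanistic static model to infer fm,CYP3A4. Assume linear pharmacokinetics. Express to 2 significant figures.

0.43

Call the CYP3A4 fraction fm. After the interaction, CL_new/CL_old = fm × 6.1 + (1 − fm).
Steady-state concentration ratio = 1 / (new CL fraction), so new CL fraction = 1 / 0.313 = 3.195.
fm × 6.1 + 1 − fm = 3.195  ⇒  fm × (6.1 − 1) = 2.195  ⇒  fm = 0.43.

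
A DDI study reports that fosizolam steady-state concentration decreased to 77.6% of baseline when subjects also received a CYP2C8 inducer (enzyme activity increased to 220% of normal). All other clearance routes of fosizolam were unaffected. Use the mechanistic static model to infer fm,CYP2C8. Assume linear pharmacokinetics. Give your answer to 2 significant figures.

Let fm be the CYP2C8 fraction. New clearance relative to baseline = fm × 2.2 + (1 − fm).
Steady-state concentration ratio = 1 / (new CL fraction), so new CL fraction = 1 / 0.776 = 1.289.
fm × 2.2 + 1 − fm = 1.289  ⇒  fm × (2.2 − 1) = 0.2887  ⇒  fm = 0.24.

0.24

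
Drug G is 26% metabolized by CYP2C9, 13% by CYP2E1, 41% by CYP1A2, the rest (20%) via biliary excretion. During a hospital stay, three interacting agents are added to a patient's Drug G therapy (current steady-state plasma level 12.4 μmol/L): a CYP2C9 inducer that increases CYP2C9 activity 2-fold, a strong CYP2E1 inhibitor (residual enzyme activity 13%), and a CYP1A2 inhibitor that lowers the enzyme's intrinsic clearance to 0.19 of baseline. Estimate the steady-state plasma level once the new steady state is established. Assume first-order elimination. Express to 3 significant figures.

CYP2C9: 0.26 × 2 = 0.52
CYP2E1: 0.13 × 0.13 = 0.0169
CYP1A2: 0.41 × 0.19 = 0.0779
Other: 0.2 (unchanged)
CL_new/CL_old = 0.52 + 0.0169 + 0.0779 + 0.2 = 0.8148.
New steady-state plasma level = 12.4 / 0.8148 = 15.2 μmol/L (concentration scales inversely with clearance).

15.2 μmol/L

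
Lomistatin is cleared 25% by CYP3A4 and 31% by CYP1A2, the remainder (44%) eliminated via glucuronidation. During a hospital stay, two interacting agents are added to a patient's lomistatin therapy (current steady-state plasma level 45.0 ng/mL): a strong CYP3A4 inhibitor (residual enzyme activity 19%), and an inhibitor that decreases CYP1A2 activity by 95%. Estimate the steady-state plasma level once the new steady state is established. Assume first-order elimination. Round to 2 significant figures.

The CYP3A4 pathway (25% of clearance) drops to 0.19× activity: 0.25 × 0.19 = 0.0475.
The CYP1A2 pathway (31% of clearance) drops to 0.05× activity: 0.31 × 0.05 = 0.0155.
Non-CYP routes (44%) are unchanged.
Relative clearance = 0.0475 + 0.0155 + 0.44 = 0.503.
New steady-state plasma level = 45.0 / 0.503 = 89 ng/mL (concentration scales inversely with clearance).

89 ng/mL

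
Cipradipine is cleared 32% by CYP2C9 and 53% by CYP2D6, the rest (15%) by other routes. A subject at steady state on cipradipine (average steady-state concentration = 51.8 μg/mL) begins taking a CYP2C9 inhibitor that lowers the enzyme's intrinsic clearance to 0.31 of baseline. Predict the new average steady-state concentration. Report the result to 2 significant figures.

66 μg/mL

CYP2C9: 0.32 × 0.31 = 0.0992
CYP2D6: 0.53 (unchanged)
Other: 0.15 (unchanged)
New clearance relative to baseline: 0.0992 + 0.53 + 0.15 = 0.7792.
New average steady-state concentration = baseline ÷ relative clearance = 51.8 / 0.7792 = 66 μg/mL.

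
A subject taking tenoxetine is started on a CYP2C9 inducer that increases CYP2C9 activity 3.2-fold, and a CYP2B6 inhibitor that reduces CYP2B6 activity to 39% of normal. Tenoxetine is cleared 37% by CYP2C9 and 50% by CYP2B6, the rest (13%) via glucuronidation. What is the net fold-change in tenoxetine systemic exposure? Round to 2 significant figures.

0.66

CYP2C9: 0.37 × 3.2 = 1.184
CYP2B6: 0.5 × 0.39 = 0.195
Other: 0.13 (unchanged)
New clearance relative to baseline: 1.184 + 0.195 + 0.13 = 1.509.
Systemic exposure ∝ 1/CL: fold-change = 1 / 1.509 = 0.66.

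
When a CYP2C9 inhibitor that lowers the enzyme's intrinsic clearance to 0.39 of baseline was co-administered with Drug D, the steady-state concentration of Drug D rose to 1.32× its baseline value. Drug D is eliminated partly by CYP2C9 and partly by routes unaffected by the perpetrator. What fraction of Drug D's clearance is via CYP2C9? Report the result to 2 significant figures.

Let x = fm,CYP2C9. Because steady-state concentration ∝ 1/CL, relative clearance fell to 1/1.32 = 0.7576.
Setting x·0.39 + (1 − x) = 0.7576 and solving: x = (0.7576 − 1)/(0.39 − 1) = 0.40.

0.40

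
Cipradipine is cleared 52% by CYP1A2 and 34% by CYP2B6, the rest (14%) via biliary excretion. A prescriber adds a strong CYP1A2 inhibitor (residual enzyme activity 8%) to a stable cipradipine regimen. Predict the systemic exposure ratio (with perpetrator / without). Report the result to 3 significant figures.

The CYP1A2 pathway (52% of clearance) is reduced to 0.08× activity: 0.52 × 0.08 = 0.0416.
CYP2B6 (34%) and the residual 14% are unaffected.
CL_new/CL_old = 0.0416 + 0.34 + 0.14 = 0.5216.
Since systemic exposure ∝ 1/CL, the ratio is 1 / 0.5216 = 1.92.

1.92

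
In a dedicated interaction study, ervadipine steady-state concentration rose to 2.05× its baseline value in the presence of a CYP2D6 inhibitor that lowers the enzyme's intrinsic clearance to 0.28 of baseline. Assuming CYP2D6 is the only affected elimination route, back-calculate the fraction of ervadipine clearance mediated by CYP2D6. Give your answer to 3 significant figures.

Let x = fm,CYP2D6. Because steady-state concentration ∝ 1/CL, relative clearance fell to 1/2.05 = 0.4878.
Setting x·0.28 + (1 − x) = 0.4878 and solving: x = (0.4878 − 1)/(0.28 − 1) = 0.711.

0.711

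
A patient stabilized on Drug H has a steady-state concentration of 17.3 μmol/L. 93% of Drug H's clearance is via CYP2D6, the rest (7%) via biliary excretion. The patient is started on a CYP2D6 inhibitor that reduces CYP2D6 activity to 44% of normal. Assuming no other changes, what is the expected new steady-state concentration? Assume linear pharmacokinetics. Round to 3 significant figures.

CYP2D6: 0.93 × 0.44 = 0.4092
Other: 0.07 (unchanged)
Relative clearance = 0.4092 + 0.07 = 0.4792.
New steady-state concentration = baseline ÷ relative clearance = 17.3 / 0.4792 = 36.1 μmol/L.

36.1 μmol/L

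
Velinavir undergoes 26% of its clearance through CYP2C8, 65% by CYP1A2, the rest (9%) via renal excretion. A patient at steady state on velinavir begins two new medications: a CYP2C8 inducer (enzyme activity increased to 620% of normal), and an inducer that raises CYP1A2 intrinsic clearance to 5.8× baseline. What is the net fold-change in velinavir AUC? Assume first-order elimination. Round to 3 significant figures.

CYP2C8: 0.26 × 6.2 = 1.612
CYP1A2: 0.65 × 5.8 = 3.77
Other: 0.09 (unchanged)
Relative clearance = 1.612 + 3.77 + 0.09 = 5.472.
AUC ∝ 1/CL: fold-change = 1 / 5.472 = 0.183.

0.183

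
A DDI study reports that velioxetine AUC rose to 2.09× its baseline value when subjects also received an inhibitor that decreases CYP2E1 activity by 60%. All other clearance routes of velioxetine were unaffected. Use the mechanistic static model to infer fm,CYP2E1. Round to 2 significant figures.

Call the CYP2E1 fraction fm. After the interaction, CL_new/CL_old = fm × 0.4 + (1 − fm).
AUC ratio = 1 / (new CL fraction), so new CL fraction = 1 / 2.09 = 0.4785.
fm × 0.4 + 1 − fm = 0.4785  ⇒  fm × (0.4 − 1) = −0.5215  ⇒  fm = 0.87.

0.87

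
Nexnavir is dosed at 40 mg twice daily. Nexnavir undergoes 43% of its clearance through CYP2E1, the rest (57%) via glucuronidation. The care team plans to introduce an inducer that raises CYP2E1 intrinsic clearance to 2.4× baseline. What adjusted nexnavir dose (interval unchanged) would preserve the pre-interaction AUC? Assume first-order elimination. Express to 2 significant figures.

CYP2E1: 0.43 × 2.4 = 1.032
Other: 0.57 (unchanged)
Relative clearance = 1.032 + 0.57 = 1.602.
Exposure is unchanged when dose changes in proportion to clearance. New dose = 40 mg × 1.602 = 64 mg.

64 mg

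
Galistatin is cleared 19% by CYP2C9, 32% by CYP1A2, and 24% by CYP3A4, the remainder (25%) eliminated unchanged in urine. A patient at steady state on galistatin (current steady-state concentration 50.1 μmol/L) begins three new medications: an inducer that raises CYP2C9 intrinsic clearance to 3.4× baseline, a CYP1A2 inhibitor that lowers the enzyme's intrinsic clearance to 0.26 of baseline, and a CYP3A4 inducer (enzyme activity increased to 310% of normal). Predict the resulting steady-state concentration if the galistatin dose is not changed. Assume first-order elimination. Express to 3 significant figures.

The CYP2C9 pathway (19% of clearance) rises to 3.4× activity: 0.19 × 3.4 = 0.646.
The CYP1A2 pathway (32% of clearance) is reduced to 0.26× activity: 0.32 × 0.26 = 0.0832.
The CYP3A4 pathway (24% of clearance) is boosted to 3.1× activity: 0.24 × 3.1 = 0.744.
The remaining 25% of clearance is unaffected.
Relative clearance = 0.646 + 0.0832 + 0.744 + 0.25 = 1.7232.
New steady-state concentration = 50.1 / 1.7232 = 29.1 μmol/L (concentration scales inversely with clearance).

29.1 μmol/L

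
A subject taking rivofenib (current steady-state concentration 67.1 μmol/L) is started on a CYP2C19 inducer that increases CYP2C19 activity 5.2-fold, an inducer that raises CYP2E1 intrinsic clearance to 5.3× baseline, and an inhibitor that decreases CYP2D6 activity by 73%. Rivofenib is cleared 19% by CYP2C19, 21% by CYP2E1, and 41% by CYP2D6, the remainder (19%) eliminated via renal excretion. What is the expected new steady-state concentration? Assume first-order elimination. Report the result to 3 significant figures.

27.9 μmol/L

CYP2C19: 0.19 × 5.2 = 0.988
CYP2E1: 0.21 × 5.3 = 1.113
CYP2D6: 0.41 × 0.27 = 0.1107
Other: 0.19 (unchanged)
CL_new/CL_old = 0.988 + 1.113 + 0.1107 + 0.19 = 2.4017.
New steady-state concentration = 67.1 / 2.4017 = 27.9 μmol/L (concentration scales inversely with clearance).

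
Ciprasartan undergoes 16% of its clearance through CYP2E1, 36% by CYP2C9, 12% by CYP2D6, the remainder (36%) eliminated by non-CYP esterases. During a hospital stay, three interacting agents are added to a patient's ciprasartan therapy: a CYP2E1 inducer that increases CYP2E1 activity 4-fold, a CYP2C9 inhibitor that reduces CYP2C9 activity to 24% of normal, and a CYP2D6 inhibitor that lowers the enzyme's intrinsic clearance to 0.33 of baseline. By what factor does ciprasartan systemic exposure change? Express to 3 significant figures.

0.888

The CYP2E1 pathway (16% of clearance) is boosted to 4× activity: 0.16 × 4 = 0.64.
The CYP2C9 pathway (36% of clearance) falls to 0.24× activity: 0.36 × 0.24 = 0.0864.
The CYP2D6 pathway (12% of clearance) drops to 0.33× activity: 0.12 × 0.33 = 0.0396.
Non-CYP routes (36%) are unchanged.
Relative clearance = 0.64 + 0.0864 + 0.0396 + 0.36 = 1.126.
Net systemic exposure ratio = 1 / 1.126 = 0.888.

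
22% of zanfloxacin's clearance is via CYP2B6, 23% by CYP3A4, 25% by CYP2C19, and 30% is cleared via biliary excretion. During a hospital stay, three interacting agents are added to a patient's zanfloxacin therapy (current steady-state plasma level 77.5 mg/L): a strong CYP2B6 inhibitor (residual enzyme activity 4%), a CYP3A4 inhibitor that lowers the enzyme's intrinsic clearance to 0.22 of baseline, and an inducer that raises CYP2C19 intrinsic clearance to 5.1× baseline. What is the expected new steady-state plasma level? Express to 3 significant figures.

47.4 mg/L

CYP2B6: 0.22 × 0.04 = 0.0088
CYP3A4: 0.23 × 0.22 = 0.0506
CYP2C19: 0.25 × 5.1 = 1.275
Other: 0.3 (unchanged)
Relative clearance = 0.0088 + 0.0506 + 1.275 + 0.3 = 1.6344.
Steady-state plasma level ∝ 1/CL: new value = 77.5 / 1.6344 = 47.4 mg/L.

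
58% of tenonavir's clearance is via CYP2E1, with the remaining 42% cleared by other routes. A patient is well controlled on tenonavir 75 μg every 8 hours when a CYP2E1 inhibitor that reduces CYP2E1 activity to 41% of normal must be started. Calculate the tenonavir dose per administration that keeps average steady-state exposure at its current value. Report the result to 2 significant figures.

49 μg

CYP2E1: 0.58 × 0.41 = 0.2378
Other: 0.42 (unchanged)
Relative clearance = 0.2378 + 0.42 = 0.6578.
Exposure is unchanged when dose changes in proportion to clearance. New dose = 75 μg × 0.6578 = 49 μg.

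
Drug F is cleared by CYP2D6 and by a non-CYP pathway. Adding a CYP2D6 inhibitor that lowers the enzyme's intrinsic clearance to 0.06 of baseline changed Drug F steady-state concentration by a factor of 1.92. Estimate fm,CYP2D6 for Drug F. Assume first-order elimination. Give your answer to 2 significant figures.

0.51

CL'/CL = 1 / 1.92 = 0.5208
0.06·fm + (1 − fm) = 0.5208
fm = (0.5208 − 1) / (0.06 − 1) = 0.51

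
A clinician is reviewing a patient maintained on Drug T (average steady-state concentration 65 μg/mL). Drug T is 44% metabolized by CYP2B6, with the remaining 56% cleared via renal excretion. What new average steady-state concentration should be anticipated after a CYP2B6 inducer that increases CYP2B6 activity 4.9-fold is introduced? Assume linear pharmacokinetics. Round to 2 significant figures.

24 μg/mL

The CYP2B6 pathway (44% of clearance) increases to 4.9× activity: 0.44 × 4.9 = 2.156.
The remaining 56% of clearance is unaffected.
New clearance relative to baseline: 2.156 + 0.56 = 2.716.
New average steady-state concentration = baseline ÷ relative clearance = 65 / 2.716 = 24 μg/mL.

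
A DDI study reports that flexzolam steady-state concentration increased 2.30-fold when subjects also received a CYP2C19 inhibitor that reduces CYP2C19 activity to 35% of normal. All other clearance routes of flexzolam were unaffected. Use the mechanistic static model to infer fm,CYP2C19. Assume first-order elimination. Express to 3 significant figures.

Write x for the fraction cleared via CYP2C19. The observed steady-state concentration change means clearance fell to 1/2.30 = 0.4348 of baseline.
Only the CYP2C19 route changed, so 0.4348 = x·0.35 + (1 − x), giving x = 0.870.

0.870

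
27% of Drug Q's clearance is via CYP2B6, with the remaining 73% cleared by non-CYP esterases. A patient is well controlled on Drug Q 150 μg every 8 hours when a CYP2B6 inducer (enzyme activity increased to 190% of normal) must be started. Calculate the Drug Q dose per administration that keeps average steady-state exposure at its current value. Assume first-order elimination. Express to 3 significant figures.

186 μg

The CYP2B6 pathway (27% of clearance) increases to 1.9× activity: 0.27 × 1.9 = 0.513.
The remaining 73% of clearance is unaffected.
CL_new/CL_old = 0.513 + 0.73 = 1.243.
To maintain the same steady-state level, dose must scale with clearance: new dose = 150 × 1.243 = 186 μg.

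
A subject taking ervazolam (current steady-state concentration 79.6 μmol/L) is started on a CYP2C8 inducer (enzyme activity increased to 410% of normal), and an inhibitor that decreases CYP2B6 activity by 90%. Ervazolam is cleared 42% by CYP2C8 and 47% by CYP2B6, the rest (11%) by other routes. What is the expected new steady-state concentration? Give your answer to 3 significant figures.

The CYP2C8 pathway (42% of clearance) increases to 4.1× activity: 0.42 × 4.1 = 1.722.
The CYP2B6 pathway (47% of clearance) falls to 0.1× activity: 0.47 × 0.1 = 0.047.
Non-CYP routes (11%) are unchanged.
CL_new/CL_old = 1.722 + 0.047 + 0.11 = 1.879.
Dividing the baseline by the relative clearance: 79.6 / 1.879 = 42.4 μmol/L.

42.4 μmol/L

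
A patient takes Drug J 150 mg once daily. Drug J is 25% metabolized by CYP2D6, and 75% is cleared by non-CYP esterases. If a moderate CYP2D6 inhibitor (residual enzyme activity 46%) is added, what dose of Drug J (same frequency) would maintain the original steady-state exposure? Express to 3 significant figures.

The CYP2D6 pathway (25% of clearance) drops to 0.46× activity: 0.25 × 0.46 = 0.115.
Non-CYP routes (75%) are unchanged.
Relative clearance = 0.115 + 0.75 = 0.865.
To maintain the same steady-state level, dose must scale with clearance: new dose = 150 × 0.865 = 130 mg.

130 mg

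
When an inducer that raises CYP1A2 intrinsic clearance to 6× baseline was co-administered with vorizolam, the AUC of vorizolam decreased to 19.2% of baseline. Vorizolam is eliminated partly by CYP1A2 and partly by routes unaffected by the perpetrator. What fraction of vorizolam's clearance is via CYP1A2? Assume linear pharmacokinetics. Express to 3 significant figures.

Call the CYP1A2 fraction fm. After the interaction, CL_new/CL_old = fm × 6 + (1 − fm).
AUC ratio = 1 / (new CL fraction), so new CL fraction = 1 / 0.192 = 5.208.
fm × 6 + 1 − fm = 5.208  ⇒  fm × (6 − 1) = 4.208  ⇒  fm = 0.842.

0.842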